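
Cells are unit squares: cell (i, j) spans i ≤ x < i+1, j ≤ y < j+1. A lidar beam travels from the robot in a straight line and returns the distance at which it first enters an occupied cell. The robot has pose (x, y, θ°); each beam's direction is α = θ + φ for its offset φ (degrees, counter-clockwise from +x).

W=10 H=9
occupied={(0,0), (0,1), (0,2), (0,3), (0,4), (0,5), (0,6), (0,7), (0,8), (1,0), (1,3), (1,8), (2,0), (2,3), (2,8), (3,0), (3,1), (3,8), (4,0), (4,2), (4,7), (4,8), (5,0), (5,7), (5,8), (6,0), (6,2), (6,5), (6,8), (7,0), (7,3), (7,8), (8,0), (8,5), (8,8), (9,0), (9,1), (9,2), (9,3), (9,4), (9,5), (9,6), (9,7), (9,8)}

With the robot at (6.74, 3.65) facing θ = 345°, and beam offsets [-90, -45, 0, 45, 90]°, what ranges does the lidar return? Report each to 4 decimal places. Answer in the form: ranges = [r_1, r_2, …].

beam 1: φ=-90°, α=255°
  cosα=-0.2588 sinα=-0.9659 | (6,3) | tMaxX 2.8591 tMaxY 0.6729 | tΔX 3.8637 tΔY 1.0353
    t=0.6729 [y] (6,2) — stop
  → r_1 = 0.6729
beam 2: φ=-45°, α=300°
  cosα=0.5000 sinα=-0.8660 | (6,3) | tMaxX 0.5200 tMaxY 0.7506 | tΔX 2.0000 tΔY 1.1547
    t=0.5200 [x] (7,3) — stop
  → r_2 = 0.5200
beam 3: φ=0°, α=345°
  cosα=0.9659 sinα=-0.2588 | (6,3) | tMaxX 0.2692 tMaxY 2.5114 | tΔX 1.0353 tΔY 3.8637
    t=0.2692 [x] (7,3) — stop
  → r_3 = 0.2692
beam 4: φ=45°, α=30°
  cosα=0.8660 sinα=0.5000 | (6,3) | tMaxX 0.3002 tMaxY 0.7000 | tΔX 1.1547 tΔY 2.0000
    t=0.3002 [x] (7,3) — stop
  → r_4 = 0.3002
beam 5: φ=90°, α=75°
  cosα=0.2588 sinα=0.9659 | (6,3) | tMaxX 1.0046 tMaxY 0.3623 | tΔX 3.8637 tΔY 1.0353
    t=0.3623 [y] (6,4)
    t=1.0046 [x] (7,4)
    t=1.3976 [y] (7,5)
    t=2.4329 [y] (7,6)
    t=3.4682 [y] (7,7)
    t=4.5035 [y] (7,8) — stop
  → r_5 = 4.5035

ranges = [0.6729, 0.5200, 0.2692, 0.3002, 4.5035]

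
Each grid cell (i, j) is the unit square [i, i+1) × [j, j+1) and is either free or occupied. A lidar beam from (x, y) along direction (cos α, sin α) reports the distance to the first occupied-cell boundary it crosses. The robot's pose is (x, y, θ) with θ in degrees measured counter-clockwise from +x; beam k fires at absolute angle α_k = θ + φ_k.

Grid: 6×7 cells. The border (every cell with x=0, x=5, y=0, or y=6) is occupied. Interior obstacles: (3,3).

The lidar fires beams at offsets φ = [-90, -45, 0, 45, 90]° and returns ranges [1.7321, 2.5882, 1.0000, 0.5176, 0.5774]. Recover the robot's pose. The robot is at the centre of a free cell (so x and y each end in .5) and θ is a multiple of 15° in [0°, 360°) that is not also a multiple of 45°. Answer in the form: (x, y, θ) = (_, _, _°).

Enumerate (i+0.5, j+0.5, θ) over the 19 free cells and 16 admissible headings. For each, cast all 5 beams and compare to the given ranges.
  (3.5, 1.5, 30°): beam 1 = 0.5774 ≠ 1.7321 ✗
  (2.5, 3.5, 165°): beam 1 = 2.5882 ≠ 1.7321 ✗
  (2.5, 5.5, 15°): beam 1 = 1.9319 ≠ 1.7321 ✗
  (4.5, 4.5, 165°): beam 1 = 1.5529 ≠ 1.7321 ✗
  (4.5, 2.5, 330°): beam 2 = 1.5529 ≠ 2.5882 ✗
  …
  (2.5, 5.5, 30°): r_1=1.7321, r_2=2.5882, r_3=1.0000, r_4=0.5176, r_5=0.5774 — all match ✓
Only this pose fits every beam.

(x, y, θ) = (2.5, 5.5, 30°)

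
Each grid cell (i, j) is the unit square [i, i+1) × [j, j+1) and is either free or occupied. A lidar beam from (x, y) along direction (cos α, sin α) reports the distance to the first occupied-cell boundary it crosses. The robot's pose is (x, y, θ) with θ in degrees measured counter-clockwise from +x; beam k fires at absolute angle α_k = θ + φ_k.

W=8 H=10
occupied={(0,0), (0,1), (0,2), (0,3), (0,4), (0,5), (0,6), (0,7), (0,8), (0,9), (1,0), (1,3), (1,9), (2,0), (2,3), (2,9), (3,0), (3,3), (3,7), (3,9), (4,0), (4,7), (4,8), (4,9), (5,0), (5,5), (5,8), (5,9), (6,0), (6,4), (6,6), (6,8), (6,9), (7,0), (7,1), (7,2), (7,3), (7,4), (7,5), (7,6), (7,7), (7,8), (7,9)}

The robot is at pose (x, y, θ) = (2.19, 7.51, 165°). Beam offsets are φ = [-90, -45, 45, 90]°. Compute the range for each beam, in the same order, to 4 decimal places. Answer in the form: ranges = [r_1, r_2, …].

ranges = [1.5426, 1.7205, 1.3741, 3.6338]

beam 1: φ=-90°, α=75°
  cosα=0.2588 sinα=0.9659 | (2,7) | tMaxX 3.1296 tMaxY 0.5073 | tΔX 3.8637 tΔY 1.0353
    t=0.5073 [y] (2,8)
    t=1.5426 [y] (2,9) — stop
  → r_1 = 1.5426
beam 2: φ=-45°, α=120°
  cosα=-0.5000 sinα=0.8660 | (2,7) | tMaxX 0.3800 tMaxY 0.5658 | tΔX 2.0000 tΔY 1.1547
    t=0.3800 [x] (1,7)
    t=0.5658 [y] (1,8)
    t=1.7205 [y] (1,9) — stop
  → r_2 = 1.7205
beam 3: φ=45°, α=210°
  cosα=-0.8660 sinα=-0.5000 | (2,7) | tMaxX 0.2194 tMaxY 1.0200 | tΔX 1.1547 tΔY 2.0000
    t=0.2194 [x] (1,7)
    t=1.0200 [y] (1,6)
    t=1.3741 [x] (0,6) — stop
  → r_3 = 1.3741
beam 4: φ=90°, α=255°
  cosα=-0.2588 sinα=-0.9659 | (2,7) | tMaxX 0.7341 tMaxY 0.5280 | tΔX 3.8637 tΔY 1.0353
    t=0.5280 [y] (2,6)
    t=0.7341 [x] (1,6)
    t=1.5633 [y] (1,5)
    t=2.5985 [y] (1,4)
    t=3.6338 [y] (1,3) — stop
  → r_4 = 3.6338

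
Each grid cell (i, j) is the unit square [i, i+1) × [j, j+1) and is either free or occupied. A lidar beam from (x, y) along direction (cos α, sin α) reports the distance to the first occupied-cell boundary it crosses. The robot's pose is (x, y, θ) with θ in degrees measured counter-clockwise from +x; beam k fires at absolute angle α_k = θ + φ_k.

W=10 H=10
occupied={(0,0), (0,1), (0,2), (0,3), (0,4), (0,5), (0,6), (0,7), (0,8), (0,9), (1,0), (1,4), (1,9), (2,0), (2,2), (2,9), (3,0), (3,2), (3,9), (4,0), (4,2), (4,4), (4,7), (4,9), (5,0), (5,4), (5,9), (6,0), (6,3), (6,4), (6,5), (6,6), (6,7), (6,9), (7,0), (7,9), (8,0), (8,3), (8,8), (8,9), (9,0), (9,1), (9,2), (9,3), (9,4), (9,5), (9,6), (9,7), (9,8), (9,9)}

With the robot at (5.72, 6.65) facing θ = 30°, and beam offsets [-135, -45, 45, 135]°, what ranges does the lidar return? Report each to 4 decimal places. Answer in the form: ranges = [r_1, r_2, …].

beam 1: φ=-135°, α=255°
  d=(-0.2588,-0.9659)  start (5,6)  tX=2.7819 tY=0.6729  stride 1/|dx|=3.8637 1/|dy|=1.0353
    cross y-line → (5,5), t=0.6729
    cross y-line → (5,4), t=1.7082 (wall)
  → r_1 = 1.7082
beam 2: φ=-45°, α=345°
  d=(0.9659,-0.2588)  start (5,6)  tX=0.2899 tY=2.5114  stride 1/|dx|=1.0353 1/|dy|=3.8637
    cross x-line → (6,6), t=0.2899 (wall)
  → r_2 = 0.2899
beam 3: φ=45°, α=75°
  d=(0.2588,0.9659)  start (5,6)  tX=1.0818 tY=0.3623  stride 1/|dx|=3.8637 1/|dy|=1.0353
    cross y-line → (5,7), t=0.3623
    cross x-line → (6,7), t=1.0818 (wall)
  → r_3 = 1.0818
beam 4: φ=135°, α=165°
  d=(-0.9659,0.2588)  start (5,6)  tX=0.7454 tY=1.3523  stride 1/|dx|=1.0353 1/|dy|=3.8637
    cross x-line → (4,6), t=0.7454
    cross y-line → (4,7), t=1.3523 (wall)
  → r_4 = 1.3523

ranges = [1.7082, 0.2899, 1.0818, 1.3523]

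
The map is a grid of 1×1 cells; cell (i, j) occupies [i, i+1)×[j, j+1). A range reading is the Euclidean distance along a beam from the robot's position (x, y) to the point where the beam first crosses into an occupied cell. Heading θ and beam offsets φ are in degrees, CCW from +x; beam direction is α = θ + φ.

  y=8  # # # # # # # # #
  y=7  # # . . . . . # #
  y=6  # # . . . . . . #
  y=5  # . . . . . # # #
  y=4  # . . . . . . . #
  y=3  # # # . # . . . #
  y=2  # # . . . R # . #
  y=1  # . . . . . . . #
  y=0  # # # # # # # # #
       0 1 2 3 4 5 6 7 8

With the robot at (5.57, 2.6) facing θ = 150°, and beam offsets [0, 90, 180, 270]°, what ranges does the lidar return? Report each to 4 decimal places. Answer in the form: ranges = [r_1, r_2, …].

ranges = [0.8000, 1.8475, 0.4965, 2.7713]

beam 1: φ=0°, α=150°
  dir = (cos 150°, sin 150°) = (-0.8660, 0.5000); from cell (5,2)
  next x-line at t=0.6582, next y-line at t=0.8000; Δt_x=1.1547, Δt_y=2.0000
    x: enter (4,2) at t=0.6582
    y: enter (4,3) at t=0.8000 ← occupied
  → r_1 = 0.8000
beam 2: φ=90°, α=240°
  dir = (cos 240°, sin 240°) = (-0.5000, -0.8660); from cell (5,2)
  next x-line at t=1.1400, next y-line at t=0.6928; Δt_x=2.0000, Δt_y=1.1547
    y: enter (5,1) at t=0.6928
    x: enter (4,1) at t=1.1400
    y: enter (4,0) at t=1.8475 ← occupied
  → r_2 = 1.8475
beam 3: φ=180°, α=330°
  dir = (cos 330°, sin 330°) = (0.8660, -0.5000); from cell (5,2)
  next x-line at t=0.4965, next y-line at t=1.2000; Δt_x=1.1547, Δt_y=2.0000
    x: enter (6,2) at t=0.4965 ← occupied
  → r_3 = 0.4965
beam 4: φ=270°, α=60°
  dir = (cos 60°, sin 60°) = (0.5000, 0.8660); from cell (5,2)
  next x-line at t=0.8600, next y-line at t=0.4619; Δt_x=2.0000, Δt_y=1.1547
    y: enter (5,3) at t=0.4619
    x: enter (6,3) at t=0.8600
    y: enter (6,4) at t=1.6166
    y: enter (6,5) at t=2.7713 ← occupied
  → r_4 = 2.7713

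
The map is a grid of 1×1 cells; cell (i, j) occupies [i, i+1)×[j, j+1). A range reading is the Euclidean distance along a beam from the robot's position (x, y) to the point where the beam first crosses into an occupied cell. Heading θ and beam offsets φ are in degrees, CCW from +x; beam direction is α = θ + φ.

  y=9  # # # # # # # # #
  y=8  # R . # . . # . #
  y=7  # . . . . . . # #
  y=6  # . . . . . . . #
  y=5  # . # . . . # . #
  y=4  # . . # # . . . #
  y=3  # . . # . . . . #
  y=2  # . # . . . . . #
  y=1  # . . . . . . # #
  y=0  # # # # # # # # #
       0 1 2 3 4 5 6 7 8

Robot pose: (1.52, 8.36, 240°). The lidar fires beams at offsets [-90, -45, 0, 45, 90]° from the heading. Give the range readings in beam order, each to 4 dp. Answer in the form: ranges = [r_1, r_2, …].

ranges = [0.6004, 0.5383, 1.0400, 2.4433, 5.1731]

beam 1: φ=-90°, α=150°
  direction (-0.8660, 0.5000); cell (1,8); t to first gridline: x 0.6004, y 1.2800 (then +1.1547 / +2.0000)
    (0,8) via x @ 0.6004  # hit
  → r_1 = 0.6004
beam 2: φ=-45°, α=195°
  direction (-0.9659, -0.2588); cell (1,8); t to first gridline: x 0.5383, y 1.3909 (then +1.0353 / +3.8637)
    (0,8) via x @ 0.5383  # hit
  → r_2 = 0.5383
beam 3: φ=0°, α=240°
  direction (-0.5000, -0.8660); cell (1,8); t to first gridline: x 1.0400, y 0.4157 (then +2.0000 / +1.1547)
    (1,7) via y @ 0.4157
    (0,7) via x @ 1.0400  # hit
  → r_3 = 1.0400
beam 4: φ=45°, α=285°
  direction (0.2588, -0.9659); cell (1,8); t to first gridline: x 1.8546, y 0.3727 (then +3.8637 / +1.0353)
    (1,7) via y @ 0.3727
    (1,6) via y @ 1.4080
    (2,6) via x @ 1.8546
    (2,5) via y @ 2.4433  # hit
  → r_4 = 2.4433
beam 5: φ=90°, α=330°
  direction (0.8660, -0.5000); cell (1,8); t to first gridline: x 0.5543, y 0.7200 (then +1.1547 / +2.0000)
    (2,8) via x @ 0.5543
    (2,7) via y @ 0.7200
    (3,7) via x @ 1.7090
    (3,6) via y @ 2.7200
    (4,6) via x @ 2.8637
    (5,6) via x @ 4.0184
    (5,5) via y @ 4.7200
    (6,5) via x @ 5.1731  # hit
  → r_5 = 5.1731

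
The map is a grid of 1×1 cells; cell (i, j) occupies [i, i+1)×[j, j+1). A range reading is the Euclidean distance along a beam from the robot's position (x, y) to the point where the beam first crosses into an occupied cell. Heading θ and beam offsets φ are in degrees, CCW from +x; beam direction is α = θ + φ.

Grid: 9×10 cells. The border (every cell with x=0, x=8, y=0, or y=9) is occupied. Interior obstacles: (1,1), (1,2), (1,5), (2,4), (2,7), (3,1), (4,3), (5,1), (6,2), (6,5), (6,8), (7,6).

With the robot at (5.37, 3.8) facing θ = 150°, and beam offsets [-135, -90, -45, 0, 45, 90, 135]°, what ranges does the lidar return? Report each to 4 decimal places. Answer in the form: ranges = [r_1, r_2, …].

ranges = [2.7228, 1.3856, 5.3834, 3.8913, 0.3831, 0.7400, 1.8635]

beam 1: φ=-135°, α=15°
  cosα=0.9659 sinα=0.2588 | (5,3) | tMaxX 0.6522 tMaxY 0.7727 | tΔX 1.0353 tΔY 3.8637
    t=0.6522 [x] (6,3)
    t=0.7727 [y] (6,4)
    t=1.6875 [x] (7,4)
    t=2.7228 [x] (8,4) — stop
  → r_1 = 2.7228
beam 2: φ=-90°, α=60°
  cosα=0.5000 sinα=0.8660 | (5,3) | tMaxX 1.2600 tMaxY 0.2309 | tΔX 2.0000 tΔY 1.1547
    t=0.2309 [y] (5,4)
    t=1.2600 [x] (6,4)
    t=1.3856 [y] (6,5) — stop
  → r_2 = 1.3856
beam 3: φ=-45°, α=105°
  cosα=-0.2588 sinα=0.9659 | (5,3) | tMaxX 1.4296 tMaxY 0.2071 | tΔX 3.8637 tΔY 1.0353
    t=0.2071 [y] (5,4)
    t=1.2423 [y] (5,5)
    t=1.4296 [x] (4,5)
    t=2.2776 [y] (4,6)
    t=3.3129 [y] (4,7)
    t=4.3482 [y] (4,8)
    t=5.2933 [x] (3,8)
    t=5.3834 [y] (3,9) — stop
  → r_3 = 5.3834
beam 4: φ=0°, α=150°
  cosα=-0.8660 sinα=0.5000 | (5,3) | tMaxX 0.4272 tMaxY 0.4000 | tΔX 1.1547 tΔY 2.0000
    t=0.4000 [y] (5,4)
    t=0.4272 [x] (4,4)
    t=1.5819 [x] (3,4)
    t=2.4000 [y] (3,5)
    t=2.7366 [x] (2,5)
    t=3.8913 [x] (1,5) — stop
  → r_4 = 3.8913
beam 5: φ=45°, α=195°
  cosα=-0.9659 sinα=-0.2588 | (5,3) | tMaxX 0.3831 tMaxY 3.0910 | tΔX 1.0353 tΔY 3.8637
    t=0.3831 [x] (4,3) — stop
  → r_5 = 0.3831
beam 6: φ=90°, α=240°
  cosα=-0.5000 sinα=-0.8660 | (5,3) | tMaxX 0.7400 tMaxY 0.9238 | tΔX 2.0000 tΔY 1.1547
    t=0.7400 [x] (4,3) — stop
  → r_6 = 0.7400
beam 7: φ=135°, α=285°
  cosα=0.2588 sinα=-0.9659 | (5,3) | tMaxX 2.4341 tMaxY 0.8282 | tΔX 3.8637 tΔY 1.0353
    t=0.8282 [y] (5,2)
    t=1.8635 [y] (5,1) — stop
  → r_7 = 1.8635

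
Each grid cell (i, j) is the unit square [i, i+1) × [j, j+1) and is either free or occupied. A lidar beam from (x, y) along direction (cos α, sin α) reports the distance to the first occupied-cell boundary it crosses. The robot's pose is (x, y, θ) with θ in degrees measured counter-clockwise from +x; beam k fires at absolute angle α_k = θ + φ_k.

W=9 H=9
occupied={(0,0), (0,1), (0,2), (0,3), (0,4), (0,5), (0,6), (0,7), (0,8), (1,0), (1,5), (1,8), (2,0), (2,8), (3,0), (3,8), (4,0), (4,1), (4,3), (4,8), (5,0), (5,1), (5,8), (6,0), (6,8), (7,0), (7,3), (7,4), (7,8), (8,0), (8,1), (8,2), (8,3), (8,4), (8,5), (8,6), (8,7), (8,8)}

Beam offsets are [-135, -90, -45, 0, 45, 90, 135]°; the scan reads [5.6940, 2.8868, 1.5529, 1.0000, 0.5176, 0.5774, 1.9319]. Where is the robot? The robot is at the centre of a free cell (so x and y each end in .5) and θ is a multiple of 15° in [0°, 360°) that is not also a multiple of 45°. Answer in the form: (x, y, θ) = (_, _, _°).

The pose lattice has 43·16 = 688 candidates. Test each by forward raycasting.
  (3.5, 7.5, 60°): beam 1 = 3.6235 ≠ 5.6940 ✗
  (3.5, 6.5, 60°): beam 1 = 2.5882 ≠ 5.6940 ✗
  (4.5, 4.5, 285°): beam 1 = 2.8868 ≠ 5.6940 ✗
  …
  (6.5, 7.5, 30°): r_1=5.6940, r_2=2.8868, r_3=1.5529, r_4=1.0000, r_5=0.5176, r_6=0.5774, r_7=1.9319 — all match ✓
No second candidate reproduces the full scan.

(x, y, θ) = (6.5, 7.5, 30°)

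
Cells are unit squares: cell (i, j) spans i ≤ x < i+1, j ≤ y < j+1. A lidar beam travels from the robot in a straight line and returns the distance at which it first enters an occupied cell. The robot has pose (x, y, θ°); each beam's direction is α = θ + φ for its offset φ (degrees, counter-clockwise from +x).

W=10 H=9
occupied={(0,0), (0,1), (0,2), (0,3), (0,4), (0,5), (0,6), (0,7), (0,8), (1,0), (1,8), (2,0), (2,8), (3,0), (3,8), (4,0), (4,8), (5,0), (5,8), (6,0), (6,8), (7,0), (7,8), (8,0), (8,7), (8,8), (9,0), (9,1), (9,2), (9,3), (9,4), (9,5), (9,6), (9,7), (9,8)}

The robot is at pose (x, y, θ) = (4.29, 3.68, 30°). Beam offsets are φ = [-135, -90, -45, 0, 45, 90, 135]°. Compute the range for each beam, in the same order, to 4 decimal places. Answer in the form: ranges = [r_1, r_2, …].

beam 1: φ=-135°, α=255°
  dir = (cos 255°, sin 255°) = (-0.2588, -0.9659); from cell (4,3)
  next x-line at t=1.1205, next y-line at t=0.7040; Δt_x=3.8637, Δt_y=1.0353
    y: enter (4,2) at t=0.7040
    x: enter (3,2) at t=1.1205
    y: enter (3,1) at t=1.7393
    y: enter (3,0) at t=2.7745 ← occupied
  → r_1 = 2.7745
beam 2: φ=-90°, α=300°
  dir = (cos 300°, sin 300°) = (0.5000, -0.8660); from cell (4,3)
  next x-line at t=1.4200, next y-line at t=0.7852; Δt_x=2.0000, Δt_y=1.1547
    y: enter (4,2) at t=0.7852
    x: enter (5,2) at t=1.4200
    y: enter (5,1) at t=1.9399
    y: enter (5,0) at t=3.0946 ← occupied
  → r_2 = 3.0946
beam 3: φ=-45°, α=345°
  dir = (cos 345°, sin 345°) = (0.9659, -0.2588); from cell (4,3)
  next x-line at t=0.7350, next y-line at t=2.6273; Δt_x=1.0353, Δt_y=3.8637
    x: enter (5,3) at t=0.7350
    x: enter (6,3) at t=1.7703
    y: enter (6,2) at t=2.6273
    x: enter (7,2) at t=2.8056
    x: enter (8,2) at t=3.8409
    x: enter (9,2) at t=4.8762 ← occupied
  → r_3 = 4.8762
beam 4: φ=0°, α=30°
  dir = (cos 30°, sin 30°) = (0.8660, 0.5000); from cell (4,3)
  next x-line at t=0.8198, next y-line at t=0.6400; Δt_x=1.1547, Δt_y=2.0000
    y: enter (4,4) at t=0.6400
    x: enter (5,4) at t=0.8198
    x: enter (6,4) at t=1.9745
    y: enter (6,5) at t=2.6400
    x: enter (7,5) at t=3.1292
    x: enter (8,5) at t=4.2839
    y: enter (8,6) at t=4.6400
    x: enter (9,6) at t=5.4386 ← occupied
  → r_4 = 5.4386
beam 5: φ=45°, α=75°
  dir = (cos 75°, sin 75°) = (0.2588, 0.9659); from cell (4,3)
  next x-line at t=2.7432, next y-line at t=0.3313; Δt_x=3.8637, Δt_y=1.0353
    y: enter (4,4) at t=0.3313
    y: enter (4,5) at t=1.3666
    y: enter (4,6) at t=2.4018
    x: enter (5,6) at t=2.7432
    y: enter (5,7) at t=3.4371
    y: enter (5,8) at t=4.4724 ← occupied
  → r_5 = 4.4724
beam 6: φ=90°, α=120°
  dir = (cos 120°, sin 120°) = (-0.5000, 0.8660); from cell (4,3)
  next x-line at t=0.5800, next y-line at t=0.3695; Δt_x=2.0000, Δt_y=1.1547
    y: enter (4,4) at t=0.3695
    x: enter (3,4) at t=0.5800
    y: enter (3,5) at t=1.5242
    x: enter (2,5) at t=2.5800
    y: enter (2,6) at t=2.6789
    y: enter (2,7) at t=3.8336
    x: enter (1,7) at t=4.5800
    y: enter (1,8) at t=4.9883 ← occupied
  → r_6 = 4.9883
beam 7: φ=135°, α=165°
  dir = (cos 165°, sin 165°) = (-0.9659, 0.2588); from cell (4,3)
  next x-line at t=0.3002, next y-line at t=1.2364; Δt_x=1.0353, Δt_y=3.8637
    x: enter (3,3) at t=0.3002
    y: enter (3,4) at t=1.2364
    x: enter (2,4) at t=1.3355
    x: enter (1,4) at t=2.3708
    x: enter (0,4) at t=3.4061 ← occupied
  → r_7 = 3.4061

ranges = [2.7745, 3.0946, 4.8762, 5.4386, 4.4724, 4.9883, 3.4061]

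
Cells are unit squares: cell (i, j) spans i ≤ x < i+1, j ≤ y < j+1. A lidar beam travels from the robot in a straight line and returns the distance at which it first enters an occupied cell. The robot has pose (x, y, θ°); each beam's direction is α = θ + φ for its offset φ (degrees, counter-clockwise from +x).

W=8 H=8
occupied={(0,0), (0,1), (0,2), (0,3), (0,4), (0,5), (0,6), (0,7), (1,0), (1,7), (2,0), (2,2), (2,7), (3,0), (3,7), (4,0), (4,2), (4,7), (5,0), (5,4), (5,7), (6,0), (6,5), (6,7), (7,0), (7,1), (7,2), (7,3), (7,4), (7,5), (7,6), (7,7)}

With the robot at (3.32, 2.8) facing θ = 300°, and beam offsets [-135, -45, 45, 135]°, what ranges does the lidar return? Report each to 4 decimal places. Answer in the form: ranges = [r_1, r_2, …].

beam 1: φ=-135°, α=165°
  cosα=-0.9659 sinα=0.2588 | (3,2) | tMaxX 0.3313 tMaxY 0.7727 | tΔX 1.0353 tΔY 3.8637
    t=0.3313 [x] (2,2) — stop
  → r_1 = 0.3313
beam 2: φ=-45°, α=255°
  cosα=-0.2588 sinα=-0.9659 | (3,2) | tMaxX 1.2364 tMaxY 0.8282 | tΔX 3.8637 tΔY 1.0353
    t=0.8282 [y] (3,1)
    t=1.2364 [x] (2,1)
    t=1.8635 [y] (2,0) — stop
  → r_2 = 1.8635
beam 3: φ=45°, α=345°
  cosα=0.9659 sinα=-0.2588 | (3,2) | tMaxX 0.7040 tMaxY 3.0910 | tΔX 1.0353 tΔY 3.8637
    t=0.7040 [x] (4,2) — stop
  → r_3 = 0.7040
beam 4: φ=135°, α=75°
  cosα=0.2588 sinα=0.9659 | (3,2) | tMaxX 2.6273 tMaxY 0.2071 | tΔX 3.8637 tΔY 1.0353
    t=0.2071 [y] (3,3)
    t=1.2423 [y] (3,4)
    t=2.2776 [y] (3,5)
    t=2.6273 [x] (4,5)
    t=3.3129 [y] (4,6)
    t=4.3482 [y] (4,7) — stop
  → r_4 = 4.3482

ranges = [0.3313, 1.8635, 0.7040, 4.3482]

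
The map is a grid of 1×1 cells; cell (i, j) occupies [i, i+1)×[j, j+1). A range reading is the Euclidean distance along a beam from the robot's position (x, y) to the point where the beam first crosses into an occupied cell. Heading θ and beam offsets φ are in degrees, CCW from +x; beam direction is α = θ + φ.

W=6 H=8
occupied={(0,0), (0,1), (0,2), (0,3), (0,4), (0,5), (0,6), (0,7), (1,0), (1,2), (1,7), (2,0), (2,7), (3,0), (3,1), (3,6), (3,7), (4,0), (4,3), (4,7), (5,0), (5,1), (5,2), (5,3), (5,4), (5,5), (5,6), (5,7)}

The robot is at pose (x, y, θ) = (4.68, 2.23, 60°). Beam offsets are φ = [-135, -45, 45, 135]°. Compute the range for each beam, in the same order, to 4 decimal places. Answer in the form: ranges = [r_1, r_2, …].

beam 1: φ=-135°, α=285°
  dir = (cos 285°, sin 285°) = (0.2588, -0.9659); from cell (4,2)
  next x-line at t=1.2364, next y-line at t=0.2381; Δt_x=3.8637, Δt_y=1.0353
    y: enter (4,1) at t=0.2381
    x: enter (5,1) at t=1.2364 ← occupied
  → r_1 = 1.2364
beam 2: φ=-45°, α=15°
  dir = (cos 15°, sin 15°) = (0.9659, 0.2588); from cell (4,2)
  next x-line at t=0.3313, next y-line at t=2.9751; Δt_x=1.0353, Δt_y=3.8637
    x: enter (5,2) at t=0.3313 ← occupied
  → r_2 = 0.3313
beam 3: φ=45°, α=105°
  dir = (cos 105°, sin 105°) = (-0.2588, 0.9659); from cell (4,2)
  next x-line at t=2.6273, next y-line at t=0.7972; Δt_x=3.8637, Δt_y=1.0353
    y: enter (4,3) at t=0.7972 ← occupied
  → r_3 = 0.7972
beam 4: φ=135°, α=195°
  dir = (cos 195°, sin 195°) = (-0.9659, -0.2588); from cell (4,2)
  next x-line at t=0.7040, next y-line at t=0.8887; Δt_x=1.0353, Δt_y=3.8637
    x: enter (3,2) at t=0.7040
    y: enter (3,1) at t=0.8887 ← occupied
  → r_4 = 0.8887

ranges = [1.2364, 0.3313, 0.7972, 0.8887]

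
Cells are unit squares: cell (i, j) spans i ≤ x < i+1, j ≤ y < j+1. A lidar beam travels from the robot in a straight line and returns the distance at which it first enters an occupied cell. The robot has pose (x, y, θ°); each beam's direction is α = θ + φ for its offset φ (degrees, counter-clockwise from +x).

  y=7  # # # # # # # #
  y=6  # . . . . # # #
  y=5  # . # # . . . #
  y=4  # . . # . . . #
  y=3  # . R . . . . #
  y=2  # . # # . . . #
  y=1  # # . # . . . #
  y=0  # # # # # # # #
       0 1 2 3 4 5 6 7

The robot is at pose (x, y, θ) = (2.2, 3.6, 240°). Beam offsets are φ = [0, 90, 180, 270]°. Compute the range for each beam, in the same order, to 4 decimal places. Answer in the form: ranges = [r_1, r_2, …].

ranges = [1.8475, 1.2000, 1.6000, 1.3856]

beam 1: φ=0°, α=240°
  d=(-0.5000,-0.8660)  start (2,3)  tX=0.4000 tY=0.6928  stride 1/|dx|=2.0000 1/|dy|=1.1547
    cross x-line → (1,3), t=0.4000
    cross y-line → (1,2), t=0.6928
    cross y-line → (1,1), t=1.8475 (wall)
  → r_1 = 1.8475
beam 2: φ=90°, α=330°
  d=(0.8660,-0.5000)  start (2,3)  tX=0.9238 tY=1.2000  stride 1/|dx|=1.1547 1/|dy|=2.0000
    cross x-line → (3,3), t=0.9238
    cross y-line → (3,2), t=1.2000 (wall)
  → r_2 = 1.2000
beam 3: φ=180°, α=60°
  d=(0.5000,0.8660)  start (2,3)  tX=1.6000 tY=0.4619  stride 1/|dx|=2.0000 1/|dy|=1.1547
    cross y-line → (2,4), t=0.4619
    cross x-line → (3,4), t=1.6000 (wall)
  → r_3 = 1.6000
beam 4: φ=270°, α=150°
  d=(-0.8660,0.5000)  start (2,3)  tX=0.2309 tY=0.8000  stride 1/|dx|=1.1547 1/|dy|=2.0000
    cross x-line → (1,3), t=0.2309
    cross y-line → (1,4), t=0.8000
    cross x-line → (0,4), t=1.3856 (wall)
  → r_4 = 1.3856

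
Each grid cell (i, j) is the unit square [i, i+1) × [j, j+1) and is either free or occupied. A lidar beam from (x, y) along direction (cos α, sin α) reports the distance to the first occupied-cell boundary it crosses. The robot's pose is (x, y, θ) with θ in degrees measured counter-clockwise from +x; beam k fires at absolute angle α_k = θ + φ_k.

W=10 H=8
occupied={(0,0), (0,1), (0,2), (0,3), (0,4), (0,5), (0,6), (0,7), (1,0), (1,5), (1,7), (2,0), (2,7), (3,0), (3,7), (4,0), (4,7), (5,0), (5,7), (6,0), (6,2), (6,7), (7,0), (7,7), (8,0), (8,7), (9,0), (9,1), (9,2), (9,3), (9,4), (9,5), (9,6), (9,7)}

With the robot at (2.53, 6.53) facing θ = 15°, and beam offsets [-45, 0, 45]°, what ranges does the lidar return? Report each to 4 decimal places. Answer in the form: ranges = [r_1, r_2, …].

beam 1: φ=-45°, α=330°
  dir = (cos 330°, sin 330°) = (0.8660, -0.5000); from cell (2,6)
  next x-line at t=0.5427, next y-line at t=1.0600; Δt_x=1.1547, Δt_y=2.0000
    x: enter (3,6) at t=0.5427
    y: enter (3,5) at t=1.0600
    x: enter (4,5) at t=1.6974
    x: enter (5,5) at t=2.8521
    y: enter (5,4) at t=3.0600
    x: enter (6,4) at t=4.0068
    y: enter (6,3) at t=5.0600
    x: enter (7,3) at t=5.1615
    x: enter (8,3) at t=6.3162
    y: enter (8,2) at t=7.0600
    x: enter (9,2) at t=7.4709 ← occupied
  → r_1 = 7.4709
beam 2: φ=0°, α=15°
  dir = (cos 15°, sin 15°) = (0.9659, 0.2588); from cell (2,6)
  next x-line at t=0.4866, next y-line at t=1.8159; Δt_x=1.0353, Δt_y=3.8637
    x: enter (3,6) at t=0.4866
    x: enter (4,6) at t=1.5219
    y: enter (4,7) at t=1.8159 ← occupied
  → r_2 = 1.8159
beam 3: φ=45°, α=60°
  dir = (cos 60°, sin 60°) = (0.5000, 0.8660); from cell (2,6)
  next x-line at t=0.9400, next y-line at t=0.5427; Δt_x=2.0000, Δt_y=1.1547
    y: enter (2,7) at t=0.5427 ← occupied
  → r_3 = 0.5427

ranges = [7.4709, 1.8159, 0.5427]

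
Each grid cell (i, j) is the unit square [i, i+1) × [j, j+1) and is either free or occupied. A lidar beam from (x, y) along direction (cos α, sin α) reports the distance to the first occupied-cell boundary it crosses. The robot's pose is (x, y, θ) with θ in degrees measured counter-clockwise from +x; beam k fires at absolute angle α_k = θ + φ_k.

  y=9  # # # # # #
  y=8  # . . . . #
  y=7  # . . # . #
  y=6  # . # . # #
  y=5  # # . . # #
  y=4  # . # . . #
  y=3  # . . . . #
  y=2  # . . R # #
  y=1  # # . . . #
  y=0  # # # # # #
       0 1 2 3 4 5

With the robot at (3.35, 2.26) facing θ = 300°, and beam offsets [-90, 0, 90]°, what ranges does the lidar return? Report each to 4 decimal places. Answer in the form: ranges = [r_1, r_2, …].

beam 1: φ=-90°, α=210°
  cosα=-0.8660 sinα=-0.5000 | (3,2) | tMaxX 0.4041 tMaxY 0.5200 | tΔX 1.1547 tΔY 2.0000
    t=0.4041 [x] (2,2)
    t=0.5200 [y] (2,1)
    t=1.5588 [x] (1,1) — stop
  → r_1 = 1.5588
beam 2: φ=0°, α=300°
  cosα=0.5000 sinα=-0.8660 | (3,2) | tMaxX 1.3000 tMaxY 0.3002 | tΔX 2.0000 tΔY 1.1547
    t=0.3002 [y] (3,1)
    t=1.3000 [x] (4,1)
    t=1.4549 [y] (4,0) — stop
  → r_2 = 1.4549
beam 3: φ=90°, α=30°
  cosα=0.8660 sinα=0.5000 | (3,2) | tMaxX 0.7506 tMaxY 1.4800 | tΔX 1.1547 tΔY 2.0000
    t=0.7506 [x] (4,2) — stop
  → r_3 = 0.7506

ranges = [1.5588, 1.4549, 0.7506]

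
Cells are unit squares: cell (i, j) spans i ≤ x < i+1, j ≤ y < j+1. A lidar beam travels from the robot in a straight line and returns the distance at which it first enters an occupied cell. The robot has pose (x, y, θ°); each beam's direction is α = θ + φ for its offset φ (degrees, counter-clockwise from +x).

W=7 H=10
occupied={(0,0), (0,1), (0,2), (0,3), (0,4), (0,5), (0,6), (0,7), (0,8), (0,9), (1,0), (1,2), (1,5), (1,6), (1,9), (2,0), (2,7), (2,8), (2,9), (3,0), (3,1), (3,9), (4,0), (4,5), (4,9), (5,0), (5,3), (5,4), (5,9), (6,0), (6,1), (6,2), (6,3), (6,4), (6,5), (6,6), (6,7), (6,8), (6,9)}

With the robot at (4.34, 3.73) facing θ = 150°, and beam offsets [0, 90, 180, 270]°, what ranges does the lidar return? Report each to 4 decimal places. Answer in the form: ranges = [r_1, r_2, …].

beam 1: φ=0°, α=150°
  direction (-0.8660, 0.5000); cell (4,3); t to first gridline: x 0.3926, y 0.5400 (then +1.1547 / +2.0000)
    (3,3) via x @ 0.3926
    (3,4) via y @ 0.5400
    (2,4) via x @ 1.5473
    (2,5) via y @ 2.5400
    (1,5) via x @ 2.7020  # hit
  → r_1 = 2.7020
beam 2: φ=90°, α=240°
  direction (-0.5000, -0.8660); cell (4,3); t to first gridline: x 0.6800, y 0.8429 (then +2.0000 / +1.1547)
    (3,3) via x @ 0.6800
    (3,2) via y @ 0.8429
    (3,1) via y @ 1.9976  # hit
  → r_2 = 1.9976
beam 3: φ=180°, α=330°
  direction (0.8660, -0.5000); cell (4,3); t to first gridline: x 0.7621, y 1.4600 (then +1.1547 / +2.0000)
    (5,3) via x @ 0.7621  # hit
  → r_3 = 0.7621
beam 4: φ=270°, α=60°
  direction (0.5000, 0.8660); cell (4,3); t to first gridline: x 1.3200, y 0.3118 (then +2.0000 / +1.1547)
    (4,4) via y @ 0.3118
    (5,4) via x @ 1.3200  # hit
  → r_4 = 1.3200

ranges = [2.7020, 1.9976, 0.7621, 1.3200]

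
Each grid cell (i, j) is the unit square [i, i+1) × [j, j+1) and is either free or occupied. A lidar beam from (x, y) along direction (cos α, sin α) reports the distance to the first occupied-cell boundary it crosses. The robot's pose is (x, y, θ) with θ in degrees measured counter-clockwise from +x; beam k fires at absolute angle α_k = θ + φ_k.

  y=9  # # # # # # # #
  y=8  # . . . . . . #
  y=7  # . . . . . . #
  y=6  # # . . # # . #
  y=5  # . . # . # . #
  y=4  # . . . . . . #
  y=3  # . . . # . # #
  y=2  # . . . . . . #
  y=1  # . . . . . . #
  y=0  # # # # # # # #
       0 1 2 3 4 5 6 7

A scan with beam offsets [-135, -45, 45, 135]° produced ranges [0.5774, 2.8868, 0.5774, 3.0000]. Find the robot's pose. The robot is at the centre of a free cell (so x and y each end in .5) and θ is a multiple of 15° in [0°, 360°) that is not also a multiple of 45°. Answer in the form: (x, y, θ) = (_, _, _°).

(x, y, θ) = (5.5, 3.5, 285°)

Enumerate (i+0.5, j+0.5, θ) over the 41 free cells and 16 admissible headings. For each, cast all 4 beams and compare to the given ranges.
  (2.5, 7.5, 255°): beam 1 = 1.7321 ≠ 0.5774 ✗
  (4.5, 5.5, 120°): beam 1 = 0.5176 ≠ 0.5774 ✗
  (1.5, 1.5, 285°): beam 2 = 0.5774 ≠ 2.8868 ✗
  (4.5, 7.5, 255°): beam 1 = 1.7321 ≠ 0.5774 ✗
  …
  (5.5, 3.5, 285°): r_1=0.5774, r_2=2.8868, r_3=0.5774, r_4=3.0000 — all match ✓
No second candidate reproduces the full scan.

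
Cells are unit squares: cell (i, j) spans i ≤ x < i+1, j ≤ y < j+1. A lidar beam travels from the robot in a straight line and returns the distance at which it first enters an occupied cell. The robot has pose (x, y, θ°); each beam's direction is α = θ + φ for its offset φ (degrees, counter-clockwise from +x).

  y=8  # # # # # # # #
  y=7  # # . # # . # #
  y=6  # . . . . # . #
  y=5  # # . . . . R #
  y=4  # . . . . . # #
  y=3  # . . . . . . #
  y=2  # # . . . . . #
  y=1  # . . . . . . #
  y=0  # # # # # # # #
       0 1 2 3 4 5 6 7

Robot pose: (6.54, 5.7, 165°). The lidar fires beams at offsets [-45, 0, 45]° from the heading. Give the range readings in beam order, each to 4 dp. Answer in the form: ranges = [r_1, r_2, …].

beam 1: φ=-45°, α=120°
  direction (-0.5000, 0.8660); cell (6,5); t to first gridline: x 1.0800, y 0.3464 (then +2.0000 / +1.1547)
    (6,6) via y @ 0.3464
    (5,6) via x @ 1.0800  # hit
  → r_1 = 1.0800
beam 2: φ=0°, α=165°
  direction (-0.9659, 0.2588); cell (6,5); t to first gridline: x 0.5590, y 1.1591 (then +1.0353 / +3.8637)
    (5,5) via x @ 0.5590
    (5,6) via y @ 1.1591  # hit
  → r_2 = 1.1591
beam 3: φ=45°, α=210°
  direction (-0.8660, -0.5000); cell (6,5); t to first gridline: x 0.6235, y 1.4000 (then +1.1547 / +2.0000)
    (5,5) via x @ 0.6235
    (5,4) via y @ 1.4000
    (4,4) via x @ 1.7782
    (3,4) via x @ 2.9329
    (3,3) via y @ 3.4000
    (2,3) via x @ 4.0876
    (1,3) via x @ 5.2423
    (1,2) via y @ 5.4000  # hit
  → r_3 = 5.4000

ranges = [1.0800, 1.1591, 5.4000]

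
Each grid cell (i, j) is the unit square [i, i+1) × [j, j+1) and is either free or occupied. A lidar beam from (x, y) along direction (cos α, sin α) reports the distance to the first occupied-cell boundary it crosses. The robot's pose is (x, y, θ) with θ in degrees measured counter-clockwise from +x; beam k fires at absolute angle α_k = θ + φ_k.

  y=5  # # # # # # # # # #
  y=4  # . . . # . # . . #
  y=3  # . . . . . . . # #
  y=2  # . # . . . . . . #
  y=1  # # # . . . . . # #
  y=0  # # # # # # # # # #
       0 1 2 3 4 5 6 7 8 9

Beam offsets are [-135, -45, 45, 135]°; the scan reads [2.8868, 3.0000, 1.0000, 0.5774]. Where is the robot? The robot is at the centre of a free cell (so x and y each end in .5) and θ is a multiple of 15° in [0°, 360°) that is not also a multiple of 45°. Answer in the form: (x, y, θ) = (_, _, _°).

The pose lattice has 25·16 = 400 candidates. Test each by forward raycasting.
  (4.5, 1.5, 240°): beam 1 = 3.6235 ≠ 2.8868 ✗
  (7.5, 1.5, 285°): beam 1 = 7.0000 ≠ 2.8868 ✗
  (6.5, 2.5, 75°): beam 1 = 1.7321 ≠ 2.8868 ✗
  …
  (6.5, 1.5, 165°): r_1=2.8868, r_2=3.0000, r_3=1.0000, r_4=0.5774 — all match ✓
Only this pose fits every beam.

(x, y, θ) = (6.5, 1.5, 165°)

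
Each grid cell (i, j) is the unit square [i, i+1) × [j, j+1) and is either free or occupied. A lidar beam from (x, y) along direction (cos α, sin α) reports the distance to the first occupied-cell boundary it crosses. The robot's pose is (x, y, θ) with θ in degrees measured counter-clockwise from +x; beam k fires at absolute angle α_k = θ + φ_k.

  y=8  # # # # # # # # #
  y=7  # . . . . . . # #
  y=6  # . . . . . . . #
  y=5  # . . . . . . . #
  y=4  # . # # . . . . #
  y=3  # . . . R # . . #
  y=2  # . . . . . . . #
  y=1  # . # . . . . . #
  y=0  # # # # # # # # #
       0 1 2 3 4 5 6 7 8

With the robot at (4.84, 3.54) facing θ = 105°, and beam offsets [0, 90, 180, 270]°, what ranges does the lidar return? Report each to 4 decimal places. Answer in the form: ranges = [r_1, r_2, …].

ranges = [4.6173, 3.9755, 2.6296, 0.1656]

beam 1: φ=0°, α=105°
  d=(-0.2588,0.9659)  start (4,3)  tX=3.2455 tY=0.4762  stride 1/|dx|=3.8637 1/|dy|=1.0353
    cross y-line → (4,4), t=0.4762
    cross y-line → (4,5), t=1.5115
    cross y-line → (4,6), t=2.5468
    cross x-line → (3,6), t=3.2455
    cross y-line → (3,7), t=3.5821
    cross y-line → (3,8), t=4.6173 (wall)
  → r_1 = 4.6173
beam 2: φ=90°, α=195°
  d=(-0.9659,-0.2588)  start (4,3)  tX=0.8696 tY=2.0864  stride 1/|dx|=1.0353 1/|dy|=3.8637
    cross x-line → (3,3), t=0.8696
    cross x-line → (2,3), t=1.9049
    cross y-line → (2,2), t=2.0864
    cross x-line → (1,2), t=2.9402
    cross x-line → (0,2), t=3.9755 (wall)
  → r_2 = 3.9755
beam 3: φ=180°, α=285°
  d=(0.2588,-0.9659)  start (4,3)  tX=0.6182 tY=0.5590  stride 1/|dx|=3.8637 1/|dy|=1.0353
    cross y-line → (4,2), t=0.5590
    cross x-line → (5,2), t=0.6182
    cross y-line → (5,1), t=1.5943
    cross y-line → (5,0), t=2.6296 (wall)
  → r_3 = 2.6296
beam 4: φ=270°, α=15°
  d=(0.9659,0.2588)  start (4,3)  tX=0.1656 tY=1.7773  stride 1/|dx|=1.0353 1/|dy|=3.8637
    cross x-line → (5,3), t=0.1656 (wall)
  → r_4 = 0.1656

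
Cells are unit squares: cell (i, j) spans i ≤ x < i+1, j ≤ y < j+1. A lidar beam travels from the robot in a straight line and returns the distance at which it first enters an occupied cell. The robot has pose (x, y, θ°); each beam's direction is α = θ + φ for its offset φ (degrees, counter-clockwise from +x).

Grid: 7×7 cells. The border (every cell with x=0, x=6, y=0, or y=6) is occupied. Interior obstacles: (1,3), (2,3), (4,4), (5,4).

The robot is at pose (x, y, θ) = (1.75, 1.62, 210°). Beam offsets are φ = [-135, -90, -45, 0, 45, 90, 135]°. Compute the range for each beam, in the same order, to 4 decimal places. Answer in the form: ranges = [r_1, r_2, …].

ranges = [1.4287, 1.5000, 0.7765, 0.8660, 0.6419, 0.7159, 2.3955]

beam 1: φ=-135°, α=75°
  cosα=0.2588 sinα=0.9659 | (1,1) | tMaxX 0.9659 tMaxY 0.3934 | tΔX 3.8637 tΔY 1.0353
    t=0.3934 [y] (1,2)
    t=0.9659 [x] (2,2)
    t=1.4287 [y] (2,3) — stop
  → r_1 = 1.4287
beam 2: φ=-90°, α=120°
  cosα=-0.5000 sinα=0.8660 | (1,1) | tMaxX 1.5000 tMaxY 0.4388 | tΔX 2.0000 tΔY 1.1547
    t=0.4388 [y] (1,2)
    t=1.5000 [x] (0,2) — stop
  → r_2 = 1.5000
beam 3: φ=-45°, α=165°
  cosα=-0.9659 sinα=0.2588 | (1,1) | tMaxX 0.7765 tMaxY 1.4682 | tΔX 1.0353 tΔY 3.8637
    t=0.7765 [x] (0,1) — stop
  → r_3 = 0.7765
beam 4: φ=0°, α=210°
  cosα=-0.8660 sinα=-0.5000 | (1,1) | tMaxX 0.8660 tMaxY 1.2400 | tΔX 1.1547 tΔY 2.0000
    t=0.8660 [x] (0,1) — stop
  → r_4 = 0.8660
beam 5: φ=45°, α=255°
  cosα=-0.2588 sinα=-0.9659 | (1,1) | tMaxX 2.8978 tMaxY 0.6419 | tΔX 3.8637 tΔY 1.0353
    t=0.6419 [y] (1,0) — stop
  → r_5 = 0.6419
beam 6: φ=90°, α=300°
  cosα=0.5000 sinα=-0.8660 | (1,1) | tMaxX 0.5000 tMaxY 0.7159 | tΔX 2.0000 tΔY 1.1547
    t=0.5000 [x] (2,1)
    t=0.7159 [y] (2,0) — stop
  → r_6 = 0.7159
beam 7: φ=135°, α=345°
  cosα=0.9659 sinα=-0.2588 | (1,1) | tMaxX 0.2588 tMaxY 2.3955 | tΔX 1.0353 tΔY 3.8637
    t=0.2588 [x] (2,1)
    t=1.2941 [x] (3,1)
    t=2.3294 [x] (4,1)
    t=2.3955 [y] (4,0) — stop
  → r_7 = 2.3955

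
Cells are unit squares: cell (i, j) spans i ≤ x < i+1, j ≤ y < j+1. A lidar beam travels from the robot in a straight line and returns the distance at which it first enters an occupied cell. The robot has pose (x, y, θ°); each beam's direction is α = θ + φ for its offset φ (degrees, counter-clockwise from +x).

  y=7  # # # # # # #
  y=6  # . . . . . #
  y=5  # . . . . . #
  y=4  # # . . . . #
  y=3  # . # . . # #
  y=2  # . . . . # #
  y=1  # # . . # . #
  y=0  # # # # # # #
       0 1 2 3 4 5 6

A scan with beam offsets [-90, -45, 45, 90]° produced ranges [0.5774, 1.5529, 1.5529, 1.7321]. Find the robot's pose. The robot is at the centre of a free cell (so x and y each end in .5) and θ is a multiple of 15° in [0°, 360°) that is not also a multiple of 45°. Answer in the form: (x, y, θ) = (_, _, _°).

The pose lattice has 24·16 = 384 candidates. Test each by forward raycasting.
  (4.5, 4.5, 240°): beam 1 = 4.0415 ≠ 0.5774 ✗
  (3.5, 1.5, 210°): beam 1 = 1.7321 ≠ 0.5774 ✗
  (2.5, 2.5, 15°): beam 1 = 1.5529 ≠ 0.5774 ✗
  (4.5, 5.5, 210°): beam 1 = 1.7321 ≠ 0.5774 ✗
  …
  (2.5, 2.5, 210°): r_1=0.5774, r_2=1.5529, r_3=1.5529, r_4=1.7321 — all match ✓
No second candidate reproduces the full scan.

(x, y, θ) = (2.5, 2.5, 210°)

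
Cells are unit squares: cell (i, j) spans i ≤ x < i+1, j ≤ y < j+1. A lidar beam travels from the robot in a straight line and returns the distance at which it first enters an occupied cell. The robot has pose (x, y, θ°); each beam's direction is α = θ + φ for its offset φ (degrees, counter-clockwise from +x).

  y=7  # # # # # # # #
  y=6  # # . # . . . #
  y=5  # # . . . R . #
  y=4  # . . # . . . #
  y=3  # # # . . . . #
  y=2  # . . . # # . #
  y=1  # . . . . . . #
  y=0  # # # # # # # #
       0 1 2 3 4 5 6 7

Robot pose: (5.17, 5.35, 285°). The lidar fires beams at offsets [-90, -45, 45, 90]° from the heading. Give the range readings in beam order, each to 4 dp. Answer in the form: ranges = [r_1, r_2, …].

ranges = [1.3523, 5.0229, 2.1131, 1.8946]

beam 1: φ=-90°, α=195°
  direction (-0.9659, -0.2588); cell (5,5); t to first gridline: x 0.1760, y 1.3523 (then +1.0353 / +3.8637)
    (4,5) via x @ 0.1760
    (3,5) via x @ 1.2113
    (3,4) via y @ 1.3523  # hit
  → r_1 = 1.3523
beam 2: φ=-45°, α=240°
  direction (-0.5000, -0.8660); cell (5,5); t to first gridline: x 0.3400, y 0.4041 (then +2.0000 / +1.1547)
    (4,5) via x @ 0.3400
    (4,4) via y @ 0.4041
    (4,3) via y @ 1.5588
    (3,3) via x @ 2.3400
    (3,2) via y @ 2.7135
    (3,1) via y @ 3.8682
    (2,1) via x @ 4.3400
    (2,0) via y @ 5.0229  # hit
  → r_2 = 5.0229
beam 3: φ=45°, α=330°
  direction (0.8660, -0.5000); cell (5,5); t to first gridline: x 0.9584, y 0.7000 (then +1.1547 / +2.0000)
    (5,4) via y @ 0.7000
    (6,4) via x @ 0.9584
    (7,4) via x @ 2.1131  # hit
  → r_3 = 2.1131
beam 4: φ=90°, α=15°
  direction (0.9659, 0.2588); cell (5,5); t to first gridline: x 0.8593, y 2.5114 (then +1.0353 / +3.8637)
    (6,5) via x @ 0.8593
    (7,5) via x @ 1.8946  # hit
  → r_4 = 1.8946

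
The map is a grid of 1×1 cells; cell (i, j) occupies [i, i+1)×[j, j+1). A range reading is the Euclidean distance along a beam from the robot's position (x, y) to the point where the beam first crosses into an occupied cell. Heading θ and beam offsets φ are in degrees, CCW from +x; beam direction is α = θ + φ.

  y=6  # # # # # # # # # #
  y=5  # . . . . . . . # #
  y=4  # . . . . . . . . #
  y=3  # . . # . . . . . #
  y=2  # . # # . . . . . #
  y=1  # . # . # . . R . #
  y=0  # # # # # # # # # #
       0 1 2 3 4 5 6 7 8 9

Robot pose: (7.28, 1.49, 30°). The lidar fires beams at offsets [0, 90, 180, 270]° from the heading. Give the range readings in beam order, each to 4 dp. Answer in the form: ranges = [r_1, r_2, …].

beam 1: φ=0°, α=30°
  d=(0.8660,0.5000)  start (7,1)  tX=0.8314 tY=1.0200  stride 1/|dx|=1.1547 1/|dy|=2.0000
    cross x-line → (8,1), t=0.8314
    cross y-line → (8,2), t=1.0200
    cross x-line → (9,2), t=1.9861 (wall)
  → r_1 = 1.9861
beam 2: φ=90°, α=120°
  d=(-0.5000,0.8660)  start (7,1)  tX=0.5600 tY=0.5889  stride 1/|dx|=2.0000 1/|dy|=1.1547
    cross x-line → (6,1), t=0.5600
    cross y-line → (6,2), t=0.5889
    cross y-line → (6,3), t=1.7436
    cross x-line → (5,3), t=2.5600
    cross y-line → (5,4), t=2.8983
    cross y-line → (5,5), t=4.0530
    cross x-line → (4,5), t=4.5600
    cross y-line → (4,6), t=5.2077 (wall)
  → r_2 = 5.2077
beam 3: φ=180°, α=210°
  d=(-0.8660,-0.5000)  start (7,1)  tX=0.3233 tY=0.9800  stride 1/|dx|=1.1547 1/|dy|=2.0000
    cross x-line → (6,1), t=0.3233
    cross y-line → (6,0), t=0.9800 (wall)
  → r_3 = 0.9800
beam 4: φ=270°, α=300°
  d=(0.5000,-0.8660)  start (7,1)  tX=1.4400 tY=0.5658  stride 1/|dx|=2.0000 1/|dy|=1.1547
    cross y-line → (7,0), t=0.5658 (wall)
  → r_4 = 0.5658

ranges = [1.9861, 5.2077, 0.9800, 0.5658]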